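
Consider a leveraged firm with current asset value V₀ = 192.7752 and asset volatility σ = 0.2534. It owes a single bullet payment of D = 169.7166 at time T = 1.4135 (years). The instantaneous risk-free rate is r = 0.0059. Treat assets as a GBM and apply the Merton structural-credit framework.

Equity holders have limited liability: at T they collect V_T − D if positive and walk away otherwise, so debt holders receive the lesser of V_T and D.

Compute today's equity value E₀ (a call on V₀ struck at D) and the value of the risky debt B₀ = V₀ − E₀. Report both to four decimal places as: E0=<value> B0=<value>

E0=35.9886 B0=156.7866

d₁ = [ln(V₀/D) + (r + σ²/2)T] / (σ√T)
   = [ln(192.7752/169.7166) + (0.0059 + 0.5·0.2534²)·1.4135] / (0.2534·√1.4135)
   = [0.127395 + 0.053721] / 0.301269 = 0.601177
d₂ = d₁ − σ√T = 0.601177 − 0.301269 = 0.299908
N(d₁) = 0.726139,  N(d₂) = 0.617876,  e^(−rT) = 0.991695
E₀ = V₀·N(d₁) − D·e^(−rT)·N(d₂)
   = 192.7752·0.726139 − 169.7166·0.991695·0.617876 = 35.988605
B₀ = V₀ − E₀ = 192.7752 − 35.988605 = 156.786595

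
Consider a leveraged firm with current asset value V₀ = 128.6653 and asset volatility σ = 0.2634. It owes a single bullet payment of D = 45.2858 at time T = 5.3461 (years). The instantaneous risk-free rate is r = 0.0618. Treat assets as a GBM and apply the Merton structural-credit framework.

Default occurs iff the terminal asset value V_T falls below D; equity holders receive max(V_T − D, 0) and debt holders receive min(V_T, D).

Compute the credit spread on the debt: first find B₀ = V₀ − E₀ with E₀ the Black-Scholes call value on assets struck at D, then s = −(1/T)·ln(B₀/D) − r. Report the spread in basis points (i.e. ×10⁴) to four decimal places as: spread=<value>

d₁ = [ln(V₀/D) + (r + σ²/2)T] / (σ√T)
   = [ln(128.6653/45.2858) + (0.0618 + 0.5·0.2634²)·5.3461] / (0.2634·√5.3461)
   = [1.044221 + 0.515844] / 0.609024 = 2.561583
d₂ = d₁ − σ√T = 2.561583 − 0.609024 = 1.952559
N(d₁) = 0.994790,  N(d₂) = 0.974564,  e^(−rT) = 0.718644
E₀ = V₀·N(d₁) − D·e^(−rT)·N(d₂)
   = 128.6653·0.994790 − 45.2858·0.718644·0.974564 = 96.278399
B₀ = V₀ − E₀ = 128.6653 − 96.278399 = 32.386901
spread = −(1/T)·ln(B₀/D) − r = −(1/5.3461)·ln(32.386901/45.2858) − 0.0618 = 0.00090729
in basis points: 0.00090729 × 10⁴ = 9.0729 bp

spread=9.0729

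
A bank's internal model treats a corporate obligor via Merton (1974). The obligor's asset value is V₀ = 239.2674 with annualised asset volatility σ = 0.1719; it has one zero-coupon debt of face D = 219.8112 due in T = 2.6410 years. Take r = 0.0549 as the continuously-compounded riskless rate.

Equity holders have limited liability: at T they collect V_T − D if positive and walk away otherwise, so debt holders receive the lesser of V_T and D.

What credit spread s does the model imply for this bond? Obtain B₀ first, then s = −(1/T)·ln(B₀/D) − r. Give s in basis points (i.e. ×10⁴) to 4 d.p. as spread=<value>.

spread=138.7548

d₁ = [ln(V₀/D) + (r + σ²/2)T] / (σ√T)
   = [ln(239.2674/219.8112) + (0.0549 + 0.5·0.1719²)·2.6410] / (0.1719·√2.6410)
   = [0.084813 + 0.184011] / 0.279357 = 0.962294
d₂ = d₁ − σ√T = 0.962294 − 0.279357 = 0.682937
N(d₁) = 0.832049,  N(d₂) = 0.752677,  e^(−rT) = 0.865030
E₀ = V₀·N(d₁) − D·e^(−rT)·N(d₂)
   = 239.2674·0.832049 − 219.8112·0.865030·0.752677 = 55.965787
B₀ = V₀ − E₀ = 239.2674 − 55.965787 = 183.301613
spread = −(1/T)·ln(B₀/D) − r = −(1/2.6410)·ln(183.301613/219.8112) − 0.0549 = 0.01387548
in basis points: 0.01387548 × 10⁴ = 138.7548 bp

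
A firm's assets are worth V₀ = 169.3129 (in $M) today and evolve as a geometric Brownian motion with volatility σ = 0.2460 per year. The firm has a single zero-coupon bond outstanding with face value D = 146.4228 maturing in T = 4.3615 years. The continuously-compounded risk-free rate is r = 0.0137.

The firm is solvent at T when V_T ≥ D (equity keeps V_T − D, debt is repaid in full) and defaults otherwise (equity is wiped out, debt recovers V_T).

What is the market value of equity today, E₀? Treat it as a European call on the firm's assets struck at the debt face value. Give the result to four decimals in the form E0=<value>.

E0=49.2177

d₁ = [ln(V₀/D) + (r + σ²/2)T] / (σ√T)
   = [ln(169.3129/146.4228) + (0.0137 + 0.5·0.2460²)·4.3615] / (0.2460·√4.3615)
   = [0.145250 + 0.191723] / 0.513751 = 0.655907
d₂ = d₁ − σ√T = 0.655907 − 0.513751 = 0.142155
N(d₁) = 0.744058,  N(d₂) = 0.556521,  e^(−rT) = 0.941998
E₀ = V₀·N(d₁) − D·e^(−rT)·N(d₂)
   = 169.3129·0.744058 − 146.4228·0.941998·0.556521 = 49.217660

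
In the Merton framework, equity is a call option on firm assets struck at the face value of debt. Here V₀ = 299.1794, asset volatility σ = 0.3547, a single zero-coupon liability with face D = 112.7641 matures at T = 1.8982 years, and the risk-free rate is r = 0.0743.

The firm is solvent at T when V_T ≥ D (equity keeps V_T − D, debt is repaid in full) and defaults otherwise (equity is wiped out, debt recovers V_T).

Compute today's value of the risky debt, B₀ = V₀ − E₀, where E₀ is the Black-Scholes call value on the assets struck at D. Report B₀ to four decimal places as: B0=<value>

d₁ = [ln(V₀/D) + (r + σ²/2)T] / (σ√T)
   = [ln(299.1794/112.7641) + (0.0743 + 0.5·0.3547²)·1.8982] / (0.3547·√1.8982)
   = [0.975745 + 0.260445] / 0.488689 = 2.529607
d₂ = d₁ − σ√T = 2.529607 − 0.488689 = 2.040918
N(d₁) = 0.994290,  N(d₂) = 0.979371,  e^(−rT) = 0.868458
E₀ = V₀·N(d₁) − D·e^(−rT)·N(d₂)
   = 299.1794·0.994290 − 112.7641·0.868458·0.979371 = 201.560627
B₀ = V₀ − E₀ = 299.1794 − 201.560627 = 97.618773

B0=97.6188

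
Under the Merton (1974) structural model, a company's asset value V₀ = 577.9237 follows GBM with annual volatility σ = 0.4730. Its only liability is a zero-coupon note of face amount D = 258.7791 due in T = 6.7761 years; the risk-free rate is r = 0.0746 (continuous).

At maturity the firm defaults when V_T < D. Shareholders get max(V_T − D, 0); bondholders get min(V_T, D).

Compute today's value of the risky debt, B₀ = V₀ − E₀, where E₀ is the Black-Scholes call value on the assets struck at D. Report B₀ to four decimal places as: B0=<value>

B0=131.9439

d₁ = [ln(V₀/D) + (r + σ²/2)T] / (σ√T)
   = [ln(577.9237/258.7791) + (0.0746 + 0.5·0.4730²)·6.7761] / (0.4730·√6.7761)
   = [0.803467 + 1.263502] / 1.231264 = 1.678738
d₂ = d₁ − σ√T = 1.678738 − 1.231264 = 0.447475
N(d₁) = 0.953398,  N(d₂) = 0.672734,  e^(−rT) = 0.603206
E₀ = V₀·N(d₁) − D·e^(−rT)·N(d₂)
   = 577.9237·0.953398 − 258.7791·0.603206·0.672734 = 445.979827
B₀ = V₀ − E₀ = 577.9237 − 445.979827 = 131.943873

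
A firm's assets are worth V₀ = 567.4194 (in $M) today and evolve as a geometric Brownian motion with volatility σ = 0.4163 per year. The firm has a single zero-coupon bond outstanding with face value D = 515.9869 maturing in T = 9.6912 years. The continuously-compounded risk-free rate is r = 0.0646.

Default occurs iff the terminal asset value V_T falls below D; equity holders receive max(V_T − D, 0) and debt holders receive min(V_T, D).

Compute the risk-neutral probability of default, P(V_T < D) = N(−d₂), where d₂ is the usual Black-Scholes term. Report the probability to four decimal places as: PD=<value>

d₁ = [ln(V₀/D) + (r + σ²/2)T] / (σ√T)
   = [ln(567.4194/515.9869) + (0.0646 + 0.5·0.4163²)·9.6912] / (0.4163·√9.6912)
   = [0.095017 + 1.465822] / 1.295971 = 1.204378
d₂ = d₁ − σ√T = 1.204378 − 1.295971 = -0.091592
risk-neutral PD = N(−d₂) = N(0.091592) = 0.536489

PD=0.5365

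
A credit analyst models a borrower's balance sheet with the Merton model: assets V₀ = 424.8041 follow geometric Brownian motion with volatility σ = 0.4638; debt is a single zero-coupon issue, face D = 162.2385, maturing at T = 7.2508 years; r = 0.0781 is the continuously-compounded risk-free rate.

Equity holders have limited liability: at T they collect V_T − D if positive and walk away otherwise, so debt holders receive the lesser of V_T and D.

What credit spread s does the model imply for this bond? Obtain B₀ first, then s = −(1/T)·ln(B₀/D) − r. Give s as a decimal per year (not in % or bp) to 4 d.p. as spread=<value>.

spread=0.0185

d₁ = [ln(V₀/D) + (r + σ²/2)T] / (σ√T)
   = [ln(424.8041/162.2385) + (0.0781 + 0.5·0.4638²)·7.2508] / (0.4638·√7.2508)
   = [0.962561 + 1.346149] / 1.248889 = 1.848611
d₂ = d₁ − σ√T = 1.848611 − 1.248889 = 0.599723
N(d₁) = 0.967743,  N(d₂) = 0.725654,  e^(−rT) = 0.567629
E₀ = V₀·N(d₁) − D·e^(−rT)·N(d₂)
   = 424.8041·0.967743 − 162.2385·0.567629·0.725654 = 344.274772
B₀ = V₀ − E₀ = 424.8041 − 344.274772 = 80.529328
spread = −(1/T)·ln(B₀/D) − r = −(1/7.2508)·ln(80.529328/162.2385) − 0.0781 = 0.01850259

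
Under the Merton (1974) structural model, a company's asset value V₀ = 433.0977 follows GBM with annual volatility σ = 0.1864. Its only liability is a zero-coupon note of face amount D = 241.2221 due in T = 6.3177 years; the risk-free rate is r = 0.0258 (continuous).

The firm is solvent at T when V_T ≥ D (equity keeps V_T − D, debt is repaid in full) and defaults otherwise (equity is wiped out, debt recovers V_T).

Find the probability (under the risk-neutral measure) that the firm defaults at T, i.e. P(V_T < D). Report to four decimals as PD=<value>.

d₁ = [ln(V₀/D) + (r + σ²/2)T] / (σ√T)
   = [ln(433.0977/241.2221) + (0.0258 + 0.5·0.1864²)·6.3177] / (0.1864·√6.3177)
   = [0.585245 + 0.272751] / 0.468517 = 1.831302
d₂ = d₁ − σ√T = 1.831302 − 0.468517 = 1.362785
risk-neutral PD = N(−d₂) = N(-1.362785) = 0.086475

PD=0.0865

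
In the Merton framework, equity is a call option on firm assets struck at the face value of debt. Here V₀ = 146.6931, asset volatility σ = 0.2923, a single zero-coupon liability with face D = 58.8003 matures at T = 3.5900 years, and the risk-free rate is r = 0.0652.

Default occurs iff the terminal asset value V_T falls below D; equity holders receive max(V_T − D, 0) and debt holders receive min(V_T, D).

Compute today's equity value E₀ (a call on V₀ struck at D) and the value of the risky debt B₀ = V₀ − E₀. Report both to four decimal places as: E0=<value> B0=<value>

E0=100.4729 B0=46.2202

d₁ = [ln(V₀/D) + (r + σ²/2)T] / (σ√T)
   = [ln(146.6931/58.8003) + (0.0652 + 0.5·0.2923²)·3.5900] / (0.2923·√3.5900)
   = [0.914196 + 0.387432] / 0.553829 = 2.350231
d₂ = d₁ − σ√T = 2.350231 − 0.553829 = 1.796402
N(d₁) = 0.990619,  N(d₂) = 0.963785,  e^(−rT) = 0.791308
E₀ = V₀·N(d₁) − D·e^(−rT)·N(d₂)
   = 146.6931·0.990619 − 58.8003·0.791308·0.963785 = 100.472910
B₀ = V₀ − E₀ = 146.6931 − 100.472910 = 46.220190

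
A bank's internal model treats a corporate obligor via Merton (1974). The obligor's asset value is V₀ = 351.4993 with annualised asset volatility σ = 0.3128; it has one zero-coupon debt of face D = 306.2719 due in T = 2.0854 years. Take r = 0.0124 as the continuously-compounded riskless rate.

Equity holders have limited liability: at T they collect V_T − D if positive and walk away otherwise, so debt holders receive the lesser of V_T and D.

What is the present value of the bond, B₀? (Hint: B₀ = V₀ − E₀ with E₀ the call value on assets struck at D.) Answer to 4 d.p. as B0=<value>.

d₁ = [ln(V₀/D) + (r + σ²/2)T] / (σ√T)
   = [ln(351.4993/306.2719) + (0.0124 + 0.5·0.3128²)·2.0854] / (0.3128·√2.0854)
   = [0.137734 + 0.127881] / 0.451712 = 0.588019
d₂ = d₁ − σ√T = 0.588019 − 0.451712 = 0.136307
N(d₁) = 0.721740,  N(d₂) = 0.554211,  e^(−rT) = 0.974473
E₀ = V₀·N(d₁) − D·e^(−rT)·N(d₂)
   = 351.4993·0.721740 − 306.2719·0.974473·0.554211 = 88.285009
B₀ = V₀ − E₀ = 351.4993 − 88.285009 = 263.214291

B0=263.2143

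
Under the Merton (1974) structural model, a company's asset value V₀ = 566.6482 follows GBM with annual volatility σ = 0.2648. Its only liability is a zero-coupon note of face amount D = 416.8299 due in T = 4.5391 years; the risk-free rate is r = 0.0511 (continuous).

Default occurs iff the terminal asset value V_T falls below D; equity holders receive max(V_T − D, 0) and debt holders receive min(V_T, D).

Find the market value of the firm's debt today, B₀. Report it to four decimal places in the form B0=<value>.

B0=308.9548

d₁ = [ln(V₀/D) + (r + σ²/2)T] / (σ√T)
   = [ln(566.6482/416.8299) + (0.0511 + 0.5·0.2648²)·4.5391] / (0.2648·√4.5391)
   = [0.307060 + 0.391087] / 0.564161 = 1.237497
d₂ = d₁ − σ√T = 1.237497 − 0.564161 = 0.673336
N(d₁) = 0.892049,  N(d₂) = 0.749633,  e^(−rT) = 0.792987
E₀ = V₀·N(d₁) − D·e^(−rT)·N(d₂)
   = 566.6482·0.892049 − 416.8299·0.792987·0.749633 = 257.693361
B₀ = V₀ − E₀ = 566.6482 − 257.693361 = 308.954839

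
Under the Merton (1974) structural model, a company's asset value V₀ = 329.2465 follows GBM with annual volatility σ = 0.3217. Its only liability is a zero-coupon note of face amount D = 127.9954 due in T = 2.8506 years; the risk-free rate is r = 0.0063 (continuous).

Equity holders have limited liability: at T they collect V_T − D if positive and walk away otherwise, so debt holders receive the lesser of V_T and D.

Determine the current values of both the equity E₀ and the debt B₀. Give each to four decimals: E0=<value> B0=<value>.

d₁ = [ln(V₀/D) + (r + σ²/2)T] / (σ√T)
   = [ln(329.2465/127.9954) + (0.0063 + 0.5·0.3217²)·2.8506] / (0.3217·√2.8506)
   = [0.944812 + 0.165464] / 0.543149 = 2.044147
d₂ = d₁ − σ√T = 2.044147 − 0.543149 = 1.500997
N(d₁) = 0.979530,  N(d₂) = 0.933322,  e^(−rT) = 0.982202
E₀ = V₀·N(d₁) − D·e^(−rT)·N(d₂)
   = 329.2465·0.979530 − 127.9954·0.982202·0.933322 = 205.172294
B₀ = V₀ − E₀ = 329.2465 − 205.172294 = 124.074206

E0=205.1723 B0=124.0742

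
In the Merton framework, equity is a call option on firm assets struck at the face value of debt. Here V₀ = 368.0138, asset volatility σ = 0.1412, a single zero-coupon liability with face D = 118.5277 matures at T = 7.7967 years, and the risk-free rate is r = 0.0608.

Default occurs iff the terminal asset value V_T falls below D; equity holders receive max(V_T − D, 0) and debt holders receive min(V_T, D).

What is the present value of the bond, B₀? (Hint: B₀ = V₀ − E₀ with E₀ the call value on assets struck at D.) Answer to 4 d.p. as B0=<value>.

B0=73.7811

d₁ = [ln(V₀/D) + (r + σ²/2)T] / (σ√T)
   = [ln(368.0138/118.5277) + (0.0608 + 0.5·0.1412²)·7.7967] / (0.1412·√7.7967)
   = [1.132974 + 0.551762] / 0.394267 = 4.273088
d₂ = d₁ − σ√T = 4.273088 − 0.394267 = 3.878821
N(d₁) = 0.999990,  N(d₂) = 0.999948,  e^(−rT) = 0.622483
E₀ = V₀·N(d₁) − D·e^(−rT)·N(d₂)
   = 368.0138·0.999990 − 118.5277·0.622483·0.999948 = 294.232676
B₀ = V₀ − E₀ = 368.0138 − 294.232676 = 73.781124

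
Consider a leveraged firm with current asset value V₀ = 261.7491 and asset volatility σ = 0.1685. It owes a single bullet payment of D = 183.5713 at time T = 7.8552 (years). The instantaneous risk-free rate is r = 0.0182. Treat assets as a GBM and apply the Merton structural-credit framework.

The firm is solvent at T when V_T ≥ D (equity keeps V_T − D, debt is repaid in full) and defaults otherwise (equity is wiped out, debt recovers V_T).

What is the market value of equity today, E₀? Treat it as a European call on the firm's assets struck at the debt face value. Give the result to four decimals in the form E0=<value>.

E0=109.7411

d₁ = [ln(V₀/D) + (r + σ²/2)T] / (σ√T)
   = [ln(261.7491/183.5713) + (0.0182 + 0.5·0.1685²)·7.8552] / (0.1685·√7.8552)
   = [0.354783 + 0.254478] / 0.472257 = 1.290105
d₂ = d₁ − σ√T = 1.290105 − 0.472257 = 0.817848
N(d₁) = 0.901493,  N(d₂) = 0.793278,  e^(−rT) = 0.866785
E₀ = V₀·N(d₁) − D·e^(−rT)·N(d₂)
   = 261.7491·0.901493 − 183.5713·0.866785·0.793278 = 109.741105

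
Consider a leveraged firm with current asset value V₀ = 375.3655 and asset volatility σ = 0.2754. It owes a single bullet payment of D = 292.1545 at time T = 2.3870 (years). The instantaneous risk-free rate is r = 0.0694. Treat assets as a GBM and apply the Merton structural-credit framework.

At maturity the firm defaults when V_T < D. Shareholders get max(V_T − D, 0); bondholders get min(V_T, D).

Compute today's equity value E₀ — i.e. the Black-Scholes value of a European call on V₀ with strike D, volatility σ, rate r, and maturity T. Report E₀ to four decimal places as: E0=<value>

d₁ = [ln(V₀/D) + (r + σ²/2)T] / (σ√T)
   = [ln(375.3655/292.1545) + (0.0694 + 0.5·0.2754²)·2.3870] / (0.2754·√2.3870)
   = [0.250617 + 0.256179] / 0.425491 = 1.191087
d₂ = d₁ − σ√T = 1.191087 − 0.425491 = 0.765596
N(d₁) = 0.883190,  N(d₂) = 0.778042,  e^(−rT) = 0.847336
E₀ = V₀·N(d₁) − D·e^(−rT)·N(d₂)
   = 375.3655·0.883190 − 292.1545·0.847336·0.778042 = 138.912552

E0=138.9126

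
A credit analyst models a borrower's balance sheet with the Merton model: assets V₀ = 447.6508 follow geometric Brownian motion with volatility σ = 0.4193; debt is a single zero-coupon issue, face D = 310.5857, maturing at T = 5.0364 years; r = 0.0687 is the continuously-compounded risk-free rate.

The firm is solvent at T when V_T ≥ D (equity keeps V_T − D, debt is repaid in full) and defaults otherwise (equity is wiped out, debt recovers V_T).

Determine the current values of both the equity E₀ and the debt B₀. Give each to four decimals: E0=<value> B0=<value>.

E0=263.8420 B0=183.8088

d₁ = [ln(V₀/D) + (r + σ²/2)T] / (σ√T)
   = [ln(447.6508/310.5857) + (0.0687 + 0.5·0.4193²)·5.0364] / (0.4193·√5.0364)
   = [0.365554 + 0.788732] / 0.940990 = 1.226671
d₂ = d₁ − σ√T = 1.226671 − 0.940990 = 0.285681
N(d₁) = 0.890027,  N(d₂) = 0.612439,  e^(−rT) = 0.707512
E₀ = V₀·N(d₁) − D·e^(−rT)·N(d₂)
   = 447.6508·0.890027 − 310.5857·0.707512·0.612439 = 263.842030
B₀ = V₀ − E₀ = 447.6508 − 263.842030 = 183.808770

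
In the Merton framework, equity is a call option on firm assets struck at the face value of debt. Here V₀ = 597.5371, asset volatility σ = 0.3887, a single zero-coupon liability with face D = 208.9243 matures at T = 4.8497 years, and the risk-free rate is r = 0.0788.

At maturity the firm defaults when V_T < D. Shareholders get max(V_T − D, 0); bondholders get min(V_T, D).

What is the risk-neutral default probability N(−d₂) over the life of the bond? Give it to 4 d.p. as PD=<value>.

d₁ = [ln(V₀/D) + (r + σ²/2)T] / (σ√T)
   = [ln(597.5371/208.9243) + (0.0788 + 0.5·0.3887²)·4.8497] / (0.3887·√4.8497)
   = [1.050844 + 0.748521] / 0.855996 = 2.102071
d₂ = d₁ − σ√T = 2.102071 − 0.855996 = 1.246075
risk-neutral PD = N(−d₂) = N(-1.246075) = 0.106368

PD=0.1064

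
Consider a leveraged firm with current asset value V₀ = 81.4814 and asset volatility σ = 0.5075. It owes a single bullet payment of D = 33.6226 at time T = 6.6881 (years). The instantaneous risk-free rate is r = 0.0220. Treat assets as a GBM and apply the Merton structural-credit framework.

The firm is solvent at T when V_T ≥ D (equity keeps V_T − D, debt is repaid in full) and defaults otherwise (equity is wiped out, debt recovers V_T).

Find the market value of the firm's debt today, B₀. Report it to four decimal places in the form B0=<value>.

B0=22.0894

d₁ = [ln(V₀/D) + (r + σ²/2)T] / (σ√T)
   = [ln(81.4814/33.6226) + (0.0220 + 0.5·0.5075²)·6.6881] / (0.5075·√6.6881)
   = [0.885176 + 1.008419] / 1.312464 = 1.442779
d₂ = d₁ − σ√T = 1.442779 − 1.312464 = 0.130315
N(d₁) = 0.925459,  N(d₂) = 0.551841,  e^(−rT) = 0.863175
E₀ = V₀·N(d₁) − D·e^(−rT)·N(d₂)
   = 81.4814·0.925459 − 33.6226·0.863175·0.551841 = 59.392027
B₀ = V₀ − E₀ = 81.4814 − 59.392027 = 22.089373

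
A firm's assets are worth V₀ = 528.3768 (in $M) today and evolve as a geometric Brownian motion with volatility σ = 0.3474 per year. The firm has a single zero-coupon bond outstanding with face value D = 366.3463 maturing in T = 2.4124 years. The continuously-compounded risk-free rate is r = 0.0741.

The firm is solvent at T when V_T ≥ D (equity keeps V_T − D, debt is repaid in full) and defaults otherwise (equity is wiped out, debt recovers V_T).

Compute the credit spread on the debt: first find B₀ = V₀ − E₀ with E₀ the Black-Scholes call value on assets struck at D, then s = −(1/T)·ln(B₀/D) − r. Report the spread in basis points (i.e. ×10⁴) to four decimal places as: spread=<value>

spread=241.4918

d₁ = [ln(V₀/D) + (r + σ²/2)T] / (σ√T)
   = [ln(528.3768/366.3463) + (0.0741 + 0.5·0.3474²)·2.4124] / (0.3474·√2.4124)
   = [0.366231 + 0.324331] / 0.539578 = 1.279818
d₂ = d₁ − σ√T = 1.279818 − 0.539578 = 0.740239
N(d₁) = 0.899695,  N(d₂) = 0.770423,  e^(−rT) = 0.836308
E₀ = V₀·N(d₁) − D·e^(−rT)·N(d₂)
   = 528.3768·0.899695 − 366.3463·0.836308·0.770423 = 239.337479
B₀ = V₀ − E₀ = 528.3768 − 239.337479 = 289.039321
spread = −(1/T)·ln(B₀/D) − r = −(1/2.4124)·ln(289.039321/366.3463) − 0.0741 = 0.02414918
in basis points: 0.02414918 × 10⁴ = 241.4918 bp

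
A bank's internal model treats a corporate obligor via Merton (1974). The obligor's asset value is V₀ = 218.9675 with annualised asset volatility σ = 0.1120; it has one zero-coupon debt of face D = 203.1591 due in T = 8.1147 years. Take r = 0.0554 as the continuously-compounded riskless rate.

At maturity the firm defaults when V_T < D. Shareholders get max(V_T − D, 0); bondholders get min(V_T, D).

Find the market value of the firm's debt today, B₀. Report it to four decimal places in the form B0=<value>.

B0=128.4829

d₁ = [ln(V₀/D) + (r + σ²/2)T] / (σ√T)
   = [ln(218.9675/203.1591) + (0.0554 + 0.5·0.1120²)·8.1147] / (0.1120·√8.1147)
   = [0.074934 + 0.500450] / 0.319047 = 1.803447
d₂ = d₁ − σ√T = 1.803447 − 0.319047 = 1.484400
N(d₁) = 0.964341,  N(d₂) = 0.931149,  e^(−rT) = 0.637912
E₀ = V₀·N(d₁) − D·e^(−rT)·N(d₂)
   = 218.9675·0.964341 − 203.1591·0.637912·0.931149 = 90.484614
B₀ = V₀ − E₀ = 218.9675 − 90.484614 = 128.482886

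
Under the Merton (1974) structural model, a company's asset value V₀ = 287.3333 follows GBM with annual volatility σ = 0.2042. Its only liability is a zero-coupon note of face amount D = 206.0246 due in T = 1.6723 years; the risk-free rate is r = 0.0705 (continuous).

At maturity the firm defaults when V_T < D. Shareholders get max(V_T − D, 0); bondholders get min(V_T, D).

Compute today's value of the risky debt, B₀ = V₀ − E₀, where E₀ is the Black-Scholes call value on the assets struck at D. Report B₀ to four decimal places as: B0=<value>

B0=182.0281

d₁ = [ln(V₀/D) + (r + σ²/2)T] / (σ√T)
   = [ln(287.3333/206.0246) + (0.0705 + 0.5·0.2042²)·1.6723] / (0.2042·√1.6723)
   = [0.332647 + 0.152763] / 0.264066 = 1.838213
d₂ = d₁ − σ√T = 1.838213 − 0.264066 = 1.574147
N(d₁) = 0.966984,  N(d₂) = 0.942273,  e^(−rT) = 0.888787
E₀ = V₀·N(d₁) − D·e^(−rT)·N(d₂)
   = 287.3333·0.966984 − 206.0246·0.888787·0.942273 = 105.305230
B₀ = V₀ − E₀ = 287.3333 − 105.305230 = 182.028070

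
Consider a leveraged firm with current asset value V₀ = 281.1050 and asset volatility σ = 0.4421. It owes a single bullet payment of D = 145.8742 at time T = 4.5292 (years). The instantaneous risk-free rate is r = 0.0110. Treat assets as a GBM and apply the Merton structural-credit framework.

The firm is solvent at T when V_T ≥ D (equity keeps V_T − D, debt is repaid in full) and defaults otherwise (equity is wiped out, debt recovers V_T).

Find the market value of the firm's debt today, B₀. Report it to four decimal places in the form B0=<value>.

B0=115.9164

d₁ = [ln(V₀/D) + (r + σ²/2)T] / (σ√T)
   = [ln(281.1050/145.8742) + (0.0110 + 0.5·0.4421²)·4.5292] / (0.4421·√4.5292)
   = [0.655984 + 0.492443] / 0.940874 = 1.220596
d₂ = d₁ − σ√T = 1.220596 − 0.940874 = 0.279722
N(d₁) = 0.888880,  N(d₂) = 0.610155,  e^(−rT) = 0.951400
E₀ = V₀·N(d₁) − D·e^(−rT)·N(d₂)
   = 281.1050·0.888880 − 145.8742·0.951400·0.610155 = 165.188638
B₀ = V₀ − E₀ = 281.1050 − 165.188638 = 115.916362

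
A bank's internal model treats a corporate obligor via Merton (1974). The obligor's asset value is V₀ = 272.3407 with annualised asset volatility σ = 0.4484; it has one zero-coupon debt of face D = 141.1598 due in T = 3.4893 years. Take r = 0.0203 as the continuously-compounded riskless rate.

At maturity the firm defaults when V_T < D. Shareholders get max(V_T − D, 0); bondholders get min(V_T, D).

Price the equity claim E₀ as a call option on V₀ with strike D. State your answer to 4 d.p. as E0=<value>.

d₁ = [ln(V₀/D) + (r + σ²/2)T] / (σ√T)
   = [ln(272.3407/141.1598) + (0.0203 + 0.5·0.4484²)·3.4893] / (0.4484·√3.4893)
   = [0.657161 + 0.421617] / 0.837596 = 1.287945
d₂ = d₁ − σ√T = 1.287945 − 0.837596 = 0.450349
N(d₁) = 0.901117,  N(d₂) = 0.673770,  e^(−rT) = 0.931618
E₀ = V₀·N(d₁) − D·e^(−rT)·N(d₂)
   = 272.3407·0.901117 − 141.1598·0.931618·0.673770 = 156.805447

E0=156.8054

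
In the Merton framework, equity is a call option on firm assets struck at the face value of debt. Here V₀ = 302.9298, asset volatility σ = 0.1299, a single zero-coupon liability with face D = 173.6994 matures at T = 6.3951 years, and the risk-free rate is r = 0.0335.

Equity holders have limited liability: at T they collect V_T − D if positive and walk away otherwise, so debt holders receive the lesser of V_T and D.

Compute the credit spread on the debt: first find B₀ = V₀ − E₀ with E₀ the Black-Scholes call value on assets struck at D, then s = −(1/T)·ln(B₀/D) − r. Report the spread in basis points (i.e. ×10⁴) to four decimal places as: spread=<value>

spread=2.3947

d₁ = [ln(V₀/D) + (r + σ²/2)T] / (σ√T)
   = [ln(302.9298/173.6994) + (0.0335 + 0.5·0.1299²)·6.3951] / (0.1299·√6.3951)
   = [0.556175 + 0.268191] / 0.328498 = 2.509501
d₂ = d₁ − σ√T = 2.509501 − 0.328498 = 2.181003
N(d₁) = 0.993955,  N(d₂) = 0.985408,  e^(−rT) = 0.807158
E₀ = V₀·N(d₁) − D·e^(−rT)·N(d₂)
   = 302.9298·0.993955 − 173.6994·0.807158·0.985408 = 162.941486
B₀ = V₀ − E₀ = 302.9298 − 162.941486 = 139.988314
spread = −(1/T)·ln(B₀/D) − r = −(1/6.3951)·ln(139.988314/173.6994) − 0.0335 = 0.00023947
in basis points: 0.00023947 × 10⁴ = 2.3947 bp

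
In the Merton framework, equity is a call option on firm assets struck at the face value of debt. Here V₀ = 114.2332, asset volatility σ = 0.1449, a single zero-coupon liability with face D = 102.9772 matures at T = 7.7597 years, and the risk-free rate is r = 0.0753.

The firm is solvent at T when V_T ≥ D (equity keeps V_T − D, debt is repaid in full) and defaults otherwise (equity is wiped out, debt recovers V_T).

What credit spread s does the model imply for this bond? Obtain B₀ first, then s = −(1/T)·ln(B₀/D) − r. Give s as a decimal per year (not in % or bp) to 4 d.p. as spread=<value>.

spread=0.0013

d₁ = [ln(V₀/D) + (r + σ²/2)T] / (σ√T)
   = [ln(114.2332/102.9772) + (0.0753 + 0.5·0.1449²)·7.7597] / (0.1449·√7.7597)
   = [0.103734 + 0.665767] / 0.403637 = 1.906419
d₂ = d₁ − σ√T = 1.906419 − 0.403637 = 1.502782
N(d₁) = 0.971702,  N(d₂) = 0.933552,  e^(−rT) = 0.557493
E₀ = V₀·N(d₁) − D·e^(−rT)·N(d₂)
   = 114.2332·0.971702 − 102.9772·0.557493·0.933552 = 57.406269
B₀ = V₀ − E₀ = 114.2332 − 57.406269 = 56.826931
spread = −(1/T)·ln(B₀/D) − r = −(1/7.7597)·ln(56.826931/102.9772) − 0.0753 = 0.00131343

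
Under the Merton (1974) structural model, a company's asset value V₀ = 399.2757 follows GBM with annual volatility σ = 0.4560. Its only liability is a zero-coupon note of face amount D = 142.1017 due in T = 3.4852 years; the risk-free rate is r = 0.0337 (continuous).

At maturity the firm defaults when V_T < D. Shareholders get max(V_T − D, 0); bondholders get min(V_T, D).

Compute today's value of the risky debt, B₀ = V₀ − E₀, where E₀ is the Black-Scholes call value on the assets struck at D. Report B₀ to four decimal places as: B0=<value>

B0=119.0383

d₁ = [ln(V₀/D) + (r + σ²/2)T] / (σ√T)
   = [ln(399.2757/142.1017) + (0.0337 + 0.5·0.4560²)·3.4852] / (0.4560·√3.4852)
   = [1.033109 + 0.479801] / 0.851292 = 1.777192
d₂ = d₁ − σ√T = 1.777192 − 0.851292 = 0.925900
N(d₁) = 0.962232,  N(d₂) = 0.822751,  e^(−rT) = 0.889184
E₀ = V₀·N(d₁) − D·e^(−rT)·N(d₂)
   = 399.2757·0.962232 − 142.1017·0.889184·0.822751 = 280.237407
B₀ = V₀ − E₀ = 399.2757 − 280.237407 = 119.038293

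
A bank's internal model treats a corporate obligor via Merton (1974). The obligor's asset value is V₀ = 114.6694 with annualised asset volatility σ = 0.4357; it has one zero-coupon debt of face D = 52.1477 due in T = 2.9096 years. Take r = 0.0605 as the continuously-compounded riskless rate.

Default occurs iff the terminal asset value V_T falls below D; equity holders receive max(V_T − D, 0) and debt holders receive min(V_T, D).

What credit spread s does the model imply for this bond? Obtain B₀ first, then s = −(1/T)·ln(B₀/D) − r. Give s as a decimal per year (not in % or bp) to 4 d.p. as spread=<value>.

d₁ = [ln(V₀/D) + (r + σ²/2)T] / (σ√T)
   = [ln(114.6694/52.1477) + (0.0605 + 0.5·0.4357²)·2.9096] / (0.4357·√2.9096)
   = [0.787973 + 0.452202] / 0.743197 = 1.668702
d₂ = d₁ − σ√T = 1.668702 − 0.743197 = 0.925505
N(d₁) = 0.952412,  N(d₂) = 0.822648,  e^(−rT) = 0.838592
E₀ = V₀·N(d₁) − D·e^(−rT)·N(d₂)
   = 114.6694·0.952412 − 52.1477·0.838592·0.822648 = 73.237542
B₀ = V₀ − E₀ = 114.6694 − 73.237542 = 41.431858
spread = −(1/T)·ln(B₀/D) − r = −(1/2.9096)·ln(41.431858/52.1477) − 0.0605 = 0.01855897

spread=0.0186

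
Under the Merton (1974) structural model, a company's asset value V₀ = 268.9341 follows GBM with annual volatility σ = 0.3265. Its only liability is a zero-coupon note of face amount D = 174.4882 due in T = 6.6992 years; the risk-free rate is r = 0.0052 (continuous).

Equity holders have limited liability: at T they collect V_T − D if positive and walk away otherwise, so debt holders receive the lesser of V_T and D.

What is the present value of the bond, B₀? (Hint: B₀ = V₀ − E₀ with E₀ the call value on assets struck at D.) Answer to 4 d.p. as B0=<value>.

d₁ = [ln(V₀/D) + (r + σ²/2)T] / (σ√T)
   = [ln(268.9341/174.4882) + (0.0052 + 0.5·0.3265²)·6.6992] / (0.3265·√6.6992)
   = [0.432609 + 0.391911] / 0.845074 = 0.975678
d₂ = d₁ − σ√T = 0.975678 − 0.845074 = 0.130604
N(d₁) = 0.835388,  N(d₂) = 0.551956,  e^(−rT) = 0.965764
E₀ = V₀·N(d₁) − D·e^(−rT)·N(d₂)
   = 268.9341·0.835388 − 174.4882·0.965764·0.551956 = 131.651809
B₀ = V₀ − E₀ = 268.9341 − 131.651809 = 137.282291

B0=137.2823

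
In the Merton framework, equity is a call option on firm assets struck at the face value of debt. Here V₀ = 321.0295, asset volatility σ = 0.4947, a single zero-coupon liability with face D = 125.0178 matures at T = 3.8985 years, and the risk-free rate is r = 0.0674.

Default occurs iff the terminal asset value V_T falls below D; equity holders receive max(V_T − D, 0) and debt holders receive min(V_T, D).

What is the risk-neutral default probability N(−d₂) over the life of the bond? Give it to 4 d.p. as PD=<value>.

PD=0.2278

d₁ = [ln(V₀/D) + (r + σ²/2)T] / (σ√T)
   = [ln(321.0295/125.0178) + (0.0674 + 0.5·0.4947²)·3.8985] / (0.4947·√3.8985)
   = [0.943077 + 0.739795] / 0.976766 = 1.722901
d₂ = d₁ − σ√T = 1.722901 − 0.976766 = 0.746135
risk-neutral PD = N(−d₂) = N(-0.746135) = 0.227793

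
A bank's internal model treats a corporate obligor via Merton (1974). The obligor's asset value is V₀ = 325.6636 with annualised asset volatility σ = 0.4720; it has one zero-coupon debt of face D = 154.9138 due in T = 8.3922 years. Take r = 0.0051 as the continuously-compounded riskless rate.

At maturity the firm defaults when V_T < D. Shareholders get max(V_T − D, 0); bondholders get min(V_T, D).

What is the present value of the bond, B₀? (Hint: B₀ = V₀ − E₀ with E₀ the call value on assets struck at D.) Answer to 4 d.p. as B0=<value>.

d₁ = [ln(V₀/D) + (r + σ²/2)T] / (σ√T)
   = [ln(325.6636/154.9138) + (0.0051 + 0.5·0.4720²)·8.3922] / (0.4720·√8.3922)
   = [0.742996 + 0.977624] / 1.367351 = 1.258361
d₂ = d₁ − σ√T = 1.258361 − 1.367351 = -0.108990
N(d₁) = 0.895869,  N(d₂) = 0.456605,  e^(−rT) = 0.958103
E₀ = V₀·N(d₁) − D·e^(−rT)·N(d₂)
   = 325.6636·0.895869 − 154.9138·0.958103·0.456605 = 223.981159
B₀ = V₀ − E₀ = 325.6636 − 223.981159 = 101.682441

B0=101.6824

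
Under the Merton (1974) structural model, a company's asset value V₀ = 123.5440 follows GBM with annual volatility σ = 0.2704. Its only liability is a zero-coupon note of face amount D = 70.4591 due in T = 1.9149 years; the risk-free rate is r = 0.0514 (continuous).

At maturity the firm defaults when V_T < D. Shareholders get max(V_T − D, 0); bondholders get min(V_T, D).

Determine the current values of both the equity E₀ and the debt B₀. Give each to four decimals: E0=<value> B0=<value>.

E0=60.2021 B0=63.3419

d₁ = [ln(V₀/D) + (r + σ²/2)T] / (σ√T)
   = [ln(123.5440/70.4591) + (0.0514 + 0.5·0.2704²)·1.9149] / (0.2704·√1.9149)
   = [0.561565 + 0.168431] / 0.374179 = 1.950925
d₂ = d₁ − σ√T = 1.950925 − 0.374179 = 1.576746
N(d₁) = 0.974467,  N(d₂) = 0.942573,  e^(−rT) = 0.906263
E₀ = V₀·N(d₁) − D·e^(−rT)·N(d₂)
   = 123.5440·0.974467 − 70.4591·0.906263·0.942573 = 60.202058
B₀ = V₀ − E₀ = 123.5440 − 60.202058 = 63.341942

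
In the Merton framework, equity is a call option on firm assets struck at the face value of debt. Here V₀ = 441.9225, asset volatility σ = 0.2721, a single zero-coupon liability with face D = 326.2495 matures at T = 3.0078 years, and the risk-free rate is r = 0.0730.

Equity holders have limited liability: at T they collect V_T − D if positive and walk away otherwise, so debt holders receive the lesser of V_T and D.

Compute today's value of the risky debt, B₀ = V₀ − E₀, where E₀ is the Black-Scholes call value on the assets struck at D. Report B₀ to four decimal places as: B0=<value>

B0=251.2940

d₁ = [ln(V₀/D) + (r + σ²/2)T] / (σ√T)
   = [ln(441.9225/326.2495) + (0.0730 + 0.5·0.2721²)·3.0078] / (0.2721·√3.0078)
   = [0.303472 + 0.330916] / 0.471903 = 1.344317
d₂ = d₁ − σ√T = 1.344317 − 0.471903 = 0.872414
N(d₁) = 0.910577,  N(d₂) = 0.808509,  e^(−rT) = 0.802864
E₀ = V₀·N(d₁) − D·e^(−rT)·N(d₂)
   = 441.9225·0.910577 − 326.2495·0.802864·0.808509 = 190.628488
B₀ = V₀ − E₀ = 441.9225 − 190.628488 = 251.294012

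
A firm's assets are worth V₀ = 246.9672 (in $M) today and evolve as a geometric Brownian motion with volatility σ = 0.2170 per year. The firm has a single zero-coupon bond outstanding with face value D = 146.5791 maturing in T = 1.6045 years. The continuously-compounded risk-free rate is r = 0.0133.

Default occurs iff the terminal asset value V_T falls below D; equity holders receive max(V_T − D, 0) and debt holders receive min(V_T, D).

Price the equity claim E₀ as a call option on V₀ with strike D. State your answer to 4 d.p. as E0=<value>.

E0=103.9484

d₁ = [ln(V₀/D) + (r + σ²/2)T] / (σ√T)
   = [ln(246.9672/146.5791) + (0.0133 + 0.5·0.2170²)·1.6045] / (0.2170·√1.6045)
   = [0.521690 + 0.059117] / 0.274871 = 2.113015
d₂ = d₁ − σ√T = 2.113015 − 0.274871 = 1.838143
N(d₁) = 0.982700,  N(d₂) = 0.966979,  e^(−rT) = 0.978886
E₀ = V₀·N(d₁) − D·e^(−rT)·N(d₂)
   = 246.9672·0.982700 − 146.5791·0.978886·0.966979 = 103.948408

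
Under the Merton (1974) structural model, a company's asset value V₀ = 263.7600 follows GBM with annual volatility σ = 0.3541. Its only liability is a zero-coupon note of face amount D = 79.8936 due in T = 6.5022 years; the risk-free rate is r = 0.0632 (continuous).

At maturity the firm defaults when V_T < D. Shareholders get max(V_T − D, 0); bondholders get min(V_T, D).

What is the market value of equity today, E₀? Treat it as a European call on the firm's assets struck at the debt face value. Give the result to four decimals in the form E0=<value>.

E0=212.2791

d₁ = [ln(V₀/D) + (r + σ²/2)T] / (σ√T)
   = [ln(263.7600/79.8936) + (0.0632 + 0.5·0.3541²)·6.5022] / (0.3541·√6.5022)
   = [1.194344 + 0.818584] / 0.902934 = 2.229319
d₂ = d₁ − σ√T = 2.229319 − 0.902934 = 1.326384
N(d₁) = 0.987104,  N(d₂) = 0.907644,  e^(−rT) = 0.663027
E₀ = V₀·N(d₁) − D·e^(−rT)·N(d₂)
   = 263.7600·0.987104 − 79.8936·0.663027·0.907644 = 212.279074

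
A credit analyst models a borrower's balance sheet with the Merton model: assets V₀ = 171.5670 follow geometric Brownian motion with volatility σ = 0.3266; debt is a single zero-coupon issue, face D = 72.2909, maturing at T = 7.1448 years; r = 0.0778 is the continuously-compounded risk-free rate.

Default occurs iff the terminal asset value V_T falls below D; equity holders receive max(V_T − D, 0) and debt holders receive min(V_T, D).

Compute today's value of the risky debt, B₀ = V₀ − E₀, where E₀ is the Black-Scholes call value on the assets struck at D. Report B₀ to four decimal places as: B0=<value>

d₁ = [ln(V₀/D) + (r + σ²/2)T] / (σ√T)
   = [ln(171.5670/72.2909) + (0.0778 + 0.5·0.3266²)·7.1448] / (0.3266·√7.1448)
   = [0.864276 + 0.936925] / 0.872994 = 2.063245
d₂ = d₁ − σ√T = 2.063245 − 0.872994 = 1.190251
N(d₁) = 0.980455,  N(d₂) = 0.883026,  e^(−rT) = 0.573576
E₀ = V₀·N(d₁) − D·e^(−rT)·N(d₂)
   = 171.5670·0.980455 − 72.2909·0.573576·0.883026 = 131.599717
B₀ = V₀ − E₀ = 171.5670 − 131.599717 = 39.967283

B0=39.9673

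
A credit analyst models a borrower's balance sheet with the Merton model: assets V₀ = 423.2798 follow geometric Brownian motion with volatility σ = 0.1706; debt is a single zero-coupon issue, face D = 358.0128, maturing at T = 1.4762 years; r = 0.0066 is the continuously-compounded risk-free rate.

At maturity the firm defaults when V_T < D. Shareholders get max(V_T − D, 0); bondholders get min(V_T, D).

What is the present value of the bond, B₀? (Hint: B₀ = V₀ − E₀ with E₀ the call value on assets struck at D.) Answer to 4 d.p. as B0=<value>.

d₁ = [ln(V₀/D) + (r + σ²/2)T] / (σ√T)
   = [ln(423.2798/358.0128) + (0.0066 + 0.5·0.1706²)·1.4762] / (0.1706·√1.4762)
   = [0.167465 + 0.031225] / 0.207277 = 0.958569
d₂ = d₁ − σ√T = 0.958569 − 0.207277 = 0.751292
N(d₁) = 0.831112,  N(d₂) = 0.773761,  e^(−rT) = 0.990304
E₀ = V₀·N(d₁) − D·e^(−rT)·N(d₂)
   = 423.2798·0.831112 − 358.0128·0.990304·0.773761 = 77.462278
B₀ = V₀ − E₀ = 423.2798 − 77.462278 = 345.817522

B0=345.8175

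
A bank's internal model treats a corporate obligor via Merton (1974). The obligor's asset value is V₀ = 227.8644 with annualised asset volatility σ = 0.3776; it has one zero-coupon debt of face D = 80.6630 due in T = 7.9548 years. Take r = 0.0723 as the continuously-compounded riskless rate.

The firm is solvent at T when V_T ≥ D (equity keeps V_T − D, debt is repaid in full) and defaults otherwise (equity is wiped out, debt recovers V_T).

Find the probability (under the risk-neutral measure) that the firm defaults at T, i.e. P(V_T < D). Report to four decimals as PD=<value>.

PD=0.1629

d₁ = [ln(V₀/D) + (r + σ²/2)T] / (σ√T)
   = [ln(227.8644/80.6630) + (0.0723 + 0.5·0.3776²)·7.9548] / (0.3776·√7.9548)
   = [1.038471 + 1.142237] / 1.064993 = 2.047627
d₂ = d₁ − σ√T = 2.047627 − 1.064993 = 0.982634
risk-neutral PD = N(−d₂) = N(-0.982634) = 0.162894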